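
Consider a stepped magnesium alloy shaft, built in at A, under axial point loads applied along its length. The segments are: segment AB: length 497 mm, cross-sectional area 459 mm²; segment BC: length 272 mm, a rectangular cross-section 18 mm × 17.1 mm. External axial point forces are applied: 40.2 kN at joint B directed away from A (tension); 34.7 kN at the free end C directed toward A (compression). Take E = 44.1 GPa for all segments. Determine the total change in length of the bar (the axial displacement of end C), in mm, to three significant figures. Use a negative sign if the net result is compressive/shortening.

-0.560 mm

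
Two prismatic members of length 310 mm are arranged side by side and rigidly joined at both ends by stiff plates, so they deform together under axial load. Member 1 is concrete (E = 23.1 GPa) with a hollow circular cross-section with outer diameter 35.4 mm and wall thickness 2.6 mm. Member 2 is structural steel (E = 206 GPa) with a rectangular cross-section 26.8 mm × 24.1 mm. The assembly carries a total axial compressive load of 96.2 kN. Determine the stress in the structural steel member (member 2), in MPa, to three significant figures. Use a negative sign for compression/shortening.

-142 MPa

A_1 = 267.9 mm².
A_2 = 645.9 mm².
Equal strain + equilibrium ⇒ each member carries load in proportion to AE: A₁E₁ = 6189000 N, A₂E₂ = 133100000 N, ΣAE = 139200000 N.
σ₂ = P·E₂/ΣAE = -96200·206000/139200000 = -142.3 MPa.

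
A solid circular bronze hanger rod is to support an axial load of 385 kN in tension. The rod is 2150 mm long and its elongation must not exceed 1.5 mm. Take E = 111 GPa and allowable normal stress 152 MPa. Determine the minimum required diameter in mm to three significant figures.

Required area A ≥ P/σ_allow = 385000/152 = 2533 mm².
For a solid circular section, d ≥ √(4A/π) = 56.79 mm.
Elongation limit: A ≥ PL/(Eδ_allow) = 385000·2150/(111000·1.5) = 4971 mm² ⇒ d ≥ 79.56 mm.
The elongation limit governs.

79.6 mm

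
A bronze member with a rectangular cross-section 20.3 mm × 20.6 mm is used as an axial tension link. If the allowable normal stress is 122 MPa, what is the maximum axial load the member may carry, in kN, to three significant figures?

51.0 kN

A = 418.2 mm².
P_max = σ_allow · A = 122 · 418.2 = 51020 N = 51.02 kN.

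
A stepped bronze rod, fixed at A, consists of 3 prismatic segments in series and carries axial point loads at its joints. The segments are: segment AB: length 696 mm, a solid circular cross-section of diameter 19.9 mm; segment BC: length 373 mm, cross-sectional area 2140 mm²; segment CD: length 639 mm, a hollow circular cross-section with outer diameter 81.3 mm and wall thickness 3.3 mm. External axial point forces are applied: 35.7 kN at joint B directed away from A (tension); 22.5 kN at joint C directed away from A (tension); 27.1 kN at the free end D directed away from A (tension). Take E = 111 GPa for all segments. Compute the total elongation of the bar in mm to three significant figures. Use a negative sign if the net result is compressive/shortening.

1.99 mm

Internal axial forces (sectioning from the free end, tension +): N_CD = 27.1 kN, N_BC = 49.6 kN, N_AB = 85.3 kN.
A_AB = 311 mm².
A_CD = 808.6 mm².
δ_AB = 85300·696/(311·111000) = 1.72 mm
δ_BC = 49600·373/(2140·111000) = 0.07788 mm
δ_CD = 27100·639/(808.6·111000) = 0.1929 mm
δ = Σδ_i = 1.99 mm.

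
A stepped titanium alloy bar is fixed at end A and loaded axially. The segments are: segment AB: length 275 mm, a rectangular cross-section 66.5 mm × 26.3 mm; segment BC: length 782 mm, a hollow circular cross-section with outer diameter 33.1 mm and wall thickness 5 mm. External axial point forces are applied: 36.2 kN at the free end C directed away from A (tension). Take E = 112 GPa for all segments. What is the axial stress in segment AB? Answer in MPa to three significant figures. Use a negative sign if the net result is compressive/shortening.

Internal axial forces (sectioning from the free end, tension +): N_BC = 36.2 kN, N_AB = 36.2 kN.
A_AB = 1749 mm².
σ_AB = N_AB/A_AB = 36200/1749 = 20.7 MPa.

20.7 MPa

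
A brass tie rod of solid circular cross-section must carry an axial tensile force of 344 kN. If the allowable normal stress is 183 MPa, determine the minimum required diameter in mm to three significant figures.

48.9 mm

Required area A ≥ P/σ_allow = 344000/183 = 1880 mm².
For a solid circular section, d ≥ √(4A/π) = 48.92 mm.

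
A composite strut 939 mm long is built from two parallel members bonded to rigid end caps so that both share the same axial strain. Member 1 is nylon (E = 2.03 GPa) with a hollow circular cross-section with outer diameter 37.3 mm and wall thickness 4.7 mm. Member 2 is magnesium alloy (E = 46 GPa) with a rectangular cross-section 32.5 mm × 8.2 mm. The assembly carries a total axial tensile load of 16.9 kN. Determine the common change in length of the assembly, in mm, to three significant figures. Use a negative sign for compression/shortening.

A_1 = 481.4 mm².
A_2 = 266.5 mm².
Equal strain + equilibrium ⇒ each member carries load in proportion to AE: A₁E₁ = 977200 N, A₂E₂ = 12260000 N, ΣAE = 13240000 N.
δ = PL/ΣAE = 16900·939/13240000 = 1.199 mm.

1.20 mm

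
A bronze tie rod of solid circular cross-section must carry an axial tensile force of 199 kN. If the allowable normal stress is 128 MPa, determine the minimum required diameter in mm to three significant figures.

Required area A ≥ P/σ_allow = 199000/128 = 1555 mm².
For a solid circular section, d ≥ √(4A/π) = 44.49 mm.

44.5 mm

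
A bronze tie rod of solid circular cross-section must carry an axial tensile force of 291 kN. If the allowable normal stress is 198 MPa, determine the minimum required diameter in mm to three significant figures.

43.3 mm

Required area A ≥ P/σ_allow = 291000/198 = 1470 mm².
For a solid circular section, d ≥ √(4A/π) = 43.26 mm.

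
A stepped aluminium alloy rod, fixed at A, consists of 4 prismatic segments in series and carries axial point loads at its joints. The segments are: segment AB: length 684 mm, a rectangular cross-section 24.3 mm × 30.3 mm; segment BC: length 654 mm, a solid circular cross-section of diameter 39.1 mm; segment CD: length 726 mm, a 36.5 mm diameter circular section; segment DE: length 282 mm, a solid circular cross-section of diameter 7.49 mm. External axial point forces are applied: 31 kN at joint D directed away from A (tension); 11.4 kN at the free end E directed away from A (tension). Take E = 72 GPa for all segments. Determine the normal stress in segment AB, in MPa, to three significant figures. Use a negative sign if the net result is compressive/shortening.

57.6 MPa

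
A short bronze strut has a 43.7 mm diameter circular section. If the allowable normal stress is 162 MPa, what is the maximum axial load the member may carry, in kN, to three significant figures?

A = 1500 mm².
P_max = σ_allow · A = 162 · 1500 = 243000 N = 243 kN.

243 kN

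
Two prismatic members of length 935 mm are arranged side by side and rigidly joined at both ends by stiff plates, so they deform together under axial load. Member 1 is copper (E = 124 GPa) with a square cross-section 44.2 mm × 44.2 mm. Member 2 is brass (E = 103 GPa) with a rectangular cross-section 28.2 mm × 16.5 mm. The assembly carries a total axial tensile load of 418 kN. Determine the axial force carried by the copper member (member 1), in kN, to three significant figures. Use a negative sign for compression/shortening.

A_1 = 1954 mm².
A_2 = 465.3 mm².
Equal strain + equilibrium ⇒ each member carries load in proportion to AE: A₁E₁ = 242300000 N, A₂E₂ = 47930000 N, ΣAE = 290200000 N.
F₁ = P·A₁E₁/ΣAE = 418000·242300000/290200000 = 349000 N.

349 kN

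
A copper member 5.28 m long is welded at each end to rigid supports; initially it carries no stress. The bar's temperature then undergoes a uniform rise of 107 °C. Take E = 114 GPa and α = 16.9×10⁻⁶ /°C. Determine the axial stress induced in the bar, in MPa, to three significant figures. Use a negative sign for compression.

-206 MPa

Free thermal expansion αLΔT = 16.9e-6 · 5280 · 107 = 9.548 mm.
The walls impose strain ε = −(9.548)/5280 = -1.8083e-03; σ = Eε = 114000 · -1.8083e-03 = -206.1 MPa.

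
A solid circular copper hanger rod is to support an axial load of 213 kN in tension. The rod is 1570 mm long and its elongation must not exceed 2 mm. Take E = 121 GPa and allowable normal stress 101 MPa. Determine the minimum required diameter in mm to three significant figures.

Required area A ≥ P/σ_allow = 213000/101 = 2109 mm².
For a solid circular section, d ≥ √(4A/π) = 51.82 mm.
Elongation limit: A ≥ PL/(Eδ_allow) = 213000·1570/(121000·2) = 1382 mm² ⇒ d ≥ 41.95 mm.
The stress limit governs.

51.8 mm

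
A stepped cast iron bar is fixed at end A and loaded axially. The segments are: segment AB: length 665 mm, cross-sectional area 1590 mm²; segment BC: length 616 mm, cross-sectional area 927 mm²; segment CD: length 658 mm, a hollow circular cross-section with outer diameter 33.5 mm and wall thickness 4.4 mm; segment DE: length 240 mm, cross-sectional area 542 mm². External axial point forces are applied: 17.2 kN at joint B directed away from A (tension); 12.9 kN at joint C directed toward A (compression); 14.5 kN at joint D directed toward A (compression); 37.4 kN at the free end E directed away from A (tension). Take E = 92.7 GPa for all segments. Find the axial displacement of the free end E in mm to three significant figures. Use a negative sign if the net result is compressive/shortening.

0.777 mm

Internal axial forces (sectioning from the free end, tension +): N_DE = 37.4 kN, N_CD = 22.9 kN, N_BC = 10 kN, N_AB = 27.2 kN.
A_CD = 402.2 mm².
δ_AB = 27200·665/(1590·92700) = 0.1227 mm
δ_BC = 10000·616/(927·92700) = 0.07168 mm
δ_CD = 22900·658/(402.2·92700) = 0.4041 mm
δ_DE = 37400·240/(542·92700) = 0.1787 mm
δ = Σδ_i = 0.7772 mm.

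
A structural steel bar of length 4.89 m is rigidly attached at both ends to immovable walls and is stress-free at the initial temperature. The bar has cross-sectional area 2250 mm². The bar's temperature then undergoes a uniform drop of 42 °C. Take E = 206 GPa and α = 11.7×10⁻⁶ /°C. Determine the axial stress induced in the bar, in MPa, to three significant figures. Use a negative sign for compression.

101 MPa

Free thermal expansion αLΔT = 11.7e-6 · 4890 · -42 = -2.403 mm.
The walls impose strain ε = −(-2.403)/4890 = 4.9140e-04; σ = Eε = 206000 · 4.9140e-04 = 101.2 MPa.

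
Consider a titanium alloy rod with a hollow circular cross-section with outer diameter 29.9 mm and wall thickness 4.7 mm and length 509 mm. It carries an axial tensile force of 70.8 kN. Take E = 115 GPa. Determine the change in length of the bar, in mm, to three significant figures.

A = 372.1 mm².
δ_mech = NL/(AE) = 70800·509/(372.1·115000) = 0.8422 mm.

0.842 mm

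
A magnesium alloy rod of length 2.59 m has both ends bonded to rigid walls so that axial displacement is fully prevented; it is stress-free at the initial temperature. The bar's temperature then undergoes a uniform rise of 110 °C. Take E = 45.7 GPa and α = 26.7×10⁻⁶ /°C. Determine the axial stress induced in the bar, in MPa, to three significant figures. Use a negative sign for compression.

-134 MPa

Free thermal expansion αLΔT = 26.7e-6 · 2590 · 110 = 7.607 mm.
The walls impose strain ε = −(7.607)/2590 = -2.9370e-03; σ = Eε = 45700 · -2.9370e-03 = -134.2 MPa.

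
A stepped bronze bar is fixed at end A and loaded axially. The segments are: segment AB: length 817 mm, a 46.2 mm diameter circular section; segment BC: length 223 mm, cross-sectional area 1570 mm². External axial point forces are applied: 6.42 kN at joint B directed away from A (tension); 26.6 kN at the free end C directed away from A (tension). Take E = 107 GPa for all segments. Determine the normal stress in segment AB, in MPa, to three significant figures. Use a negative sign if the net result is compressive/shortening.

19.7 MPa

Internal axial forces (sectioning from the free end, tension +): N_BC = 26.6 kN, N_AB = 33.02 kN.
A_AB = 1676 mm².
σ_AB = N_AB/A_AB = 33020/1676 = 19.7 MPa.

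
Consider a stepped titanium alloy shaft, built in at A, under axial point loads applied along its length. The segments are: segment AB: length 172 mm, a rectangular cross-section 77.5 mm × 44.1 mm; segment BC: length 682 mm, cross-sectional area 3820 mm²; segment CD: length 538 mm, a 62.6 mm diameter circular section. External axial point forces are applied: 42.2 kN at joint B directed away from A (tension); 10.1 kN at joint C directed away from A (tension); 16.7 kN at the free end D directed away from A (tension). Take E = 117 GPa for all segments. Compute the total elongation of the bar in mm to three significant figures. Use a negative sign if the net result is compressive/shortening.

Internal axial forces (sectioning from the free end, tension +): N_CD = 16.7 kN, N_BC = 26.8 kN, N_AB = 69 kN.
A_AB = 3418 mm².
A_CD = 3078 mm².
δ_AB = 69000·172/(3418·117000) = 0.02968 mm
δ_BC = 26800·682/(3820·117000) = 0.04089 mm
δ_CD = 16700·538/(3078·117000) = 0.02495 mm
δ = Σδ_i = 0.09552 mm.

0.0955 mm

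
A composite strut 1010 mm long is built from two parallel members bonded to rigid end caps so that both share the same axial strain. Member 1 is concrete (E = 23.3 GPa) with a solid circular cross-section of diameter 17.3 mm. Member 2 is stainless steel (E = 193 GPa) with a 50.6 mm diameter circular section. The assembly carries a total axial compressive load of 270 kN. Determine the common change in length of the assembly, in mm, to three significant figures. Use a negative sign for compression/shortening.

-0.693 mm

A_1 = 235.1 mm².
A_2 = 2011 mm².
Equal strain + equilibrium ⇒ each member carries load in proportion to AE: A₁E₁ = 5477000 N, A₂E₂ = 388100000 N, ΣAE = 393600000 N.
δ = PL/ΣAE = -270000·1010/393600000 = -0.6929 mm.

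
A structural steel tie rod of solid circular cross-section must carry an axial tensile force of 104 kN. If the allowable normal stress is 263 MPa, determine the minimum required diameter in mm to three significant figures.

22.4 mm

Required area A ≥ P/σ_allow = 104000/263 = 395.4 mm².
For a solid circular section, d ≥ √(4A/π) = 22.44 mm.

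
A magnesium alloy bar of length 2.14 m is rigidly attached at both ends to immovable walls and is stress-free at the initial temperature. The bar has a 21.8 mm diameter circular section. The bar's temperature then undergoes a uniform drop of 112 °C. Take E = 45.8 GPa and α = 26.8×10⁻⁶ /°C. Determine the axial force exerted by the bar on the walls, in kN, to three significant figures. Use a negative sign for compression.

51.3 kN

Free thermal expansion αLΔT = 26.8e-6 · 2140 · -112 = -6.423 mm.
The walls impose strain ε = −(-6.423)/2140 = 3.0016e-03; σ = Eε = 45800 · 3.0016e-03 = 137.5 MPa.
Wall reaction R = σ·A = 137.5·373.3 = 51310 N = 51.31 kN.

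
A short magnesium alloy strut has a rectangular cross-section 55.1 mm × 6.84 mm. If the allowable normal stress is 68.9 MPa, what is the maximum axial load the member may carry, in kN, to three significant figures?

26.0 kN

A = 376.9 mm².
P_max = σ_allow · A = 68.9 · 376.9 = 25970 N = 25.97 kN.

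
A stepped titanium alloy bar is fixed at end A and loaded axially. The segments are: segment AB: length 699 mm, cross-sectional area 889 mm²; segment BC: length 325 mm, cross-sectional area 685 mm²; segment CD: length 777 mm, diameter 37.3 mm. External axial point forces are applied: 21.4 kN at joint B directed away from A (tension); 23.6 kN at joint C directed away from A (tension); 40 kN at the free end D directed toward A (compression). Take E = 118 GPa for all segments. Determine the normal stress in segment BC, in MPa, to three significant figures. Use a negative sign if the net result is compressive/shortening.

-23.9 MPa

Internal axial forces (sectioning from the free end, tension +): N_CD = -40 kN, N_BC = -16.4 kN, N_AB = 5 kN.
σ_BC = N_BC/A_BC = -16400/685 = -23.94 MPa.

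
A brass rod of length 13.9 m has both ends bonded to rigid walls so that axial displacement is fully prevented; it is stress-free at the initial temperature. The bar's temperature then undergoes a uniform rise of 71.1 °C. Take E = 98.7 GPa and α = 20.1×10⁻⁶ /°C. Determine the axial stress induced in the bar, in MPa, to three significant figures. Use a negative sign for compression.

Free thermal expansion αLΔT = 20.1e-6 · 13900 · 71.1 = 19.86 mm.
The walls impose strain ε = −(19.86)/13900 = -1.4291e-03; σ = Eε = 98700 · -1.4291e-03 = -141.1 MPa.

-141 MPa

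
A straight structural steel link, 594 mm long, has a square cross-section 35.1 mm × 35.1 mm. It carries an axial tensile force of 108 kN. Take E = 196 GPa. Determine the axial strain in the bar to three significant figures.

A = 1232 mm².
σ = N/A = 87.66 MPa; ε = σ/E = 87.66/196000 = 4.473e-04.

4.47e-04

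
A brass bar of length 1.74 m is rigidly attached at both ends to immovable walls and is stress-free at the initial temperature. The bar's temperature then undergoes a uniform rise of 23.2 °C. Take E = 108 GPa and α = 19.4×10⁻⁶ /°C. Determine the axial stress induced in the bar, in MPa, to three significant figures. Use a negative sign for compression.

-48.6 MPa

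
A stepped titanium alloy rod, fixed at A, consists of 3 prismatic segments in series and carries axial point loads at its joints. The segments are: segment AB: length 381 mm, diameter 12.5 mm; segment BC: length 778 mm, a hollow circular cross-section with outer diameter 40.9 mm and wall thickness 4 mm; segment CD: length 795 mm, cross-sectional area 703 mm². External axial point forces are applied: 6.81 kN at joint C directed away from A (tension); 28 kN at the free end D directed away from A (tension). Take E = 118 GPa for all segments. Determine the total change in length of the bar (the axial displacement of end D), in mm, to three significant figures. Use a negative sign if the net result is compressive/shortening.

Internal axial forces (sectioning from the free end, tension +): N_CD = 28 kN, N_BC = 34.81 kN, N_AB = 34.81 kN.
A_AB = 122.7 mm².
A_BC = 463.7 mm².
δ_AB = 34810·381/(122.7·118000) = 0.9159 mm
δ_BC = 34810·778/(463.7·118000) = 0.495 mm
δ_CD = 28000·795/(703·118000) = 0.2683 mm
δ = Σδ_i = 1.679 mm.

1.68 mm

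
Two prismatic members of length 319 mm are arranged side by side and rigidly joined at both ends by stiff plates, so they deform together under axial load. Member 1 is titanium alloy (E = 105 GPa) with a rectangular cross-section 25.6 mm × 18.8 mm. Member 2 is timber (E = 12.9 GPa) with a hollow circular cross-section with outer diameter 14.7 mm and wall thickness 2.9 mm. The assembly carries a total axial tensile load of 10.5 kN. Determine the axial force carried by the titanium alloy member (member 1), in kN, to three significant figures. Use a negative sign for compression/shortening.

A_1 = 481.3 mm².
A_2 = 107.5 mm².
Equal strain + equilibrium ⇒ each member carries load in proportion to AE: A₁E₁ = 50530000 N, A₂E₂ = 1387000 N, ΣAE = 51920000 N.
F₁ = P·A₁E₁/ΣAE = 10500·50530000/51920000 = 10220 N.

10.2 kN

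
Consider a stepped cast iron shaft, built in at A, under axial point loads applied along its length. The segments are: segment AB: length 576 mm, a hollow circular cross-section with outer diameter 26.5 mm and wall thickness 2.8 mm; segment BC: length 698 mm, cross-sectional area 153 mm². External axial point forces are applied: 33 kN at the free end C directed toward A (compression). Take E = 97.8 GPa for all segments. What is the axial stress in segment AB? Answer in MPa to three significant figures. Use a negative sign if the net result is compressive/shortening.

-158 MPa

Internal axial forces (sectioning from the free end, tension +): N_BC = -33 kN, N_AB = -33 kN.
A_AB = 208.5 mm².
σ_AB = N_AB/A_AB = -33000/208.5 = -158.3 MPa.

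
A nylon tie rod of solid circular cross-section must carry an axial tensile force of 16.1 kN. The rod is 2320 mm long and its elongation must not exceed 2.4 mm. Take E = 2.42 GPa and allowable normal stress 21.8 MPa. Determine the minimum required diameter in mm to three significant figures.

90.5 mm

Required area A ≥ P/σ_allow = 16100/21.8 = 738.5 mm².
For a solid circular section, d ≥ √(4A/π) = 30.66 mm.
Elongation limit: A ≥ PL/(Eδ_allow) = 16100·2320/(2420·2.4) = 6431 mm² ⇒ d ≥ 90.49 mm.
The elongation limit governs.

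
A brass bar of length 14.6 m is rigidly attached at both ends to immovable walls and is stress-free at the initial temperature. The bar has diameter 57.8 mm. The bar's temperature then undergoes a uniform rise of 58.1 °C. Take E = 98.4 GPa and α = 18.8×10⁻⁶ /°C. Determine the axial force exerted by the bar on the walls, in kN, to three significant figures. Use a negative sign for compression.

-282 kN

Free thermal expansion αLΔT = 18.8e-6 · 14600 · 58.1 = 15.95 mm.
The walls impose strain ε = −(15.95)/14600 = -1.0923e-03; σ = Eε = 98400 · -1.0923e-03 = -107.5 MPa.
Wall reaction R = σ·A = -107.5·2624 = -282000 N = -282 kN.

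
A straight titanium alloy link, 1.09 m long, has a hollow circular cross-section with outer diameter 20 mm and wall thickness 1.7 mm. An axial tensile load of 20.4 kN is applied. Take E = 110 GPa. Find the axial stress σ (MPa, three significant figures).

A = 97.73 mm².
σ = N/A = 20400/97.73 = 208.7 MPa.

209 MPa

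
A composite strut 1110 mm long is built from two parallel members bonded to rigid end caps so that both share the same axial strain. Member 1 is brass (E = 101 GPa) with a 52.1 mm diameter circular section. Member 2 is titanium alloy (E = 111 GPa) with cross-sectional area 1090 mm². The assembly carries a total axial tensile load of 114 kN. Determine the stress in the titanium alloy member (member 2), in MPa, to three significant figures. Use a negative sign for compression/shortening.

A_1 = 2132 mm².
Equal strain + equilibrium ⇒ each member carries load in proportion to AE: A₁E₁ = 215300000 N, A₂E₂ = 121000000 N, ΣAE = 336300000 N.
σ₂ = P·E₂/ΣAE = 114000·111000/336300000 = 37.63 MPa.

37.6 MPa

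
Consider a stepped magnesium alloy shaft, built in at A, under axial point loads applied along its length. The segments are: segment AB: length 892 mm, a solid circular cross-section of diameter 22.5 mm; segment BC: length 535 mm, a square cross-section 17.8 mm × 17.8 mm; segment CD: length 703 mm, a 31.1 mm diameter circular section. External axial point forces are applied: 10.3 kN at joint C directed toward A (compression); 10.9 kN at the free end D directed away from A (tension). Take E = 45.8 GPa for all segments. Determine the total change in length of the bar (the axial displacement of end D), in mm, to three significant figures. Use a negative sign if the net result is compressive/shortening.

0.272 mm

Internal axial forces (sectioning from the free end, tension +): N_CD = 10.9 kN, N_BC = 0.6 kN, N_AB = 0.6 kN.
A_AB = 397.6 mm².
A_BC = 316.8 mm².
A_CD = 759.6 mm².
δ_AB = 600·892/(397.6·45800) = 0.02939 mm
δ_BC = 600·535/(316.8·45800) = 0.02212 mm
δ_CD = 10900·703/(759.6·45800) = 0.2202 mm
δ = Σδ_i = 0.2718 mm.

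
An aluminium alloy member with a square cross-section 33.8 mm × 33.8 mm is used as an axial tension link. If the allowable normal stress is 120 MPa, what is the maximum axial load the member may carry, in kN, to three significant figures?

137 kN

A = 1142 mm².
P_max = σ_allow · A = 120 · 1142 = 137100 N = 137.1 kN.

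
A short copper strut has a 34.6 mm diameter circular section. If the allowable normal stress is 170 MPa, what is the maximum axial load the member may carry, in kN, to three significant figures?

160 kN

A = 940.2 mm².
P_max = σ_allow · A = 170 · 940.2 = 159800 N = 159.8 kN.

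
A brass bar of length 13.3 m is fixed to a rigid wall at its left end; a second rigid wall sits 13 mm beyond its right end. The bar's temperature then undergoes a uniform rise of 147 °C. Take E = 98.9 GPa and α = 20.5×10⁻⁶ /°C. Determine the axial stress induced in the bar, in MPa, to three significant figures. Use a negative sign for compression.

-201 MPa

Free thermal expansion αLΔT = 20.5e-6 · 13300 · 147 = 40.08 mm.
The walls engage after the gap closes; constrained expansion = 40.08 − 13 = 27.08 mm.
The walls impose strain ε = −(27.08)/13300 = -2.0361e-03; σ = Eε = 98900 · -2.0361e-03 = -201.4 MPa.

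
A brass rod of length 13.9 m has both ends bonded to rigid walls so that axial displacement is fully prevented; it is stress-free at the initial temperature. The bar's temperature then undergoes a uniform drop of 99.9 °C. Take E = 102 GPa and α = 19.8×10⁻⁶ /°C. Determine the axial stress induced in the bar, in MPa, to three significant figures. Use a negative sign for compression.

202 MPa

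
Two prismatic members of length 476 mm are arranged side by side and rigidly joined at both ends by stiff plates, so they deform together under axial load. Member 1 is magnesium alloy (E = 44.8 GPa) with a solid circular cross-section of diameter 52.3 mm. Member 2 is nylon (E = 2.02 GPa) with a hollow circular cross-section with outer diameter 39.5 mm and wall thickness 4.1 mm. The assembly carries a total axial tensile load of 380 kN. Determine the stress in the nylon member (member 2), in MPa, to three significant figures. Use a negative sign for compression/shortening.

A_1 = 2148 mm².
A_2 = 456 mm².
Equal strain + equilibrium ⇒ each member carries load in proportion to AE: A₁E₁ = 96240000 N, A₂E₂ = 921100 N, ΣAE = 97160000 N.
σ₂ = P·E₂/ΣAE = 380000·2020/97160000 = 7.9 MPa.

7.90 MPa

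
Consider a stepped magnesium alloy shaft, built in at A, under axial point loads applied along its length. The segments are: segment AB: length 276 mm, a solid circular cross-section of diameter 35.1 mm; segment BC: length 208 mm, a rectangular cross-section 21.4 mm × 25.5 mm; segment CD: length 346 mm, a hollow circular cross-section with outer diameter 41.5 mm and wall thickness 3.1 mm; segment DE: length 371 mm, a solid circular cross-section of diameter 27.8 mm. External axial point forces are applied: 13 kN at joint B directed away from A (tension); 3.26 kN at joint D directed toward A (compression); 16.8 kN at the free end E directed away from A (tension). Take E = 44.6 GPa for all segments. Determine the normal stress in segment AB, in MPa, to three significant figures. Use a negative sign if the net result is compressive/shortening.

Internal axial forces (sectioning from the free end, tension +): N_DE = 16.8 kN, N_CD = 13.54 kN, N_BC = 13.54 kN, N_AB = 26.54 kN.
A_AB = 967.6 mm².
σ_AB = N_AB/A_AB = 26540/967.6 = 27.43 MPa.

27.4 MPa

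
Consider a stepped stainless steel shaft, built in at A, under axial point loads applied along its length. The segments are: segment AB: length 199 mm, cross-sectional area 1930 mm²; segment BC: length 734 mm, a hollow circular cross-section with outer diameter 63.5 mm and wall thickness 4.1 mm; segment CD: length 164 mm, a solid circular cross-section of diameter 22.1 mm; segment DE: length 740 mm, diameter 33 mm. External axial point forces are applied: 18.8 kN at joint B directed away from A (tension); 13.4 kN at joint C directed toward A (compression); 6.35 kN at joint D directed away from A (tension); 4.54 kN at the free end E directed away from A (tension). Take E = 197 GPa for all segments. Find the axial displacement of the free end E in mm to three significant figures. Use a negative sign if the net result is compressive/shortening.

Internal axial forces (sectioning from the free end, tension +): N_DE = 4.54 kN, N_CD = 10.89 kN, N_BC = -2.51 kN, N_AB = 16.29 kN.
A_BC = 765.1 mm².
A_CD = 383.6 mm².
A_DE = 855.3 mm².
δ_AB = 16290·199/(1930·197000) = 0.008526 mm
δ_BC = -2510·734/(765.1·197000) = -0.01222 mm
δ_CD = 10890·164/(383.6·197000) = 0.02363 mm
δ_DE = 4540·740/(855.3·197000) = 0.01994 mm
δ = Σδ_i = 0.03988 mm.

0.0399 mm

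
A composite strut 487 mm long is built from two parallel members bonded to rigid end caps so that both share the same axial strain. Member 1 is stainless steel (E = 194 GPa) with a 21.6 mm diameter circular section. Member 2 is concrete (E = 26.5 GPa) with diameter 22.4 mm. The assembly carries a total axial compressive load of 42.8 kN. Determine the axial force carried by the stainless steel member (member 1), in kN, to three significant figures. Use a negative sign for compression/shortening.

A_1 = 366.4 mm².
A_2 = 394.1 mm².
Equal strain + equilibrium ⇒ each member carries load in proportion to AE: A₁E₁ = 71090000 N, A₂E₂ = 10440000 N, ΣAE = 81530000 N.
F₁ = P·A₁E₁/ΣAE = -42800·71090000/81530000 = -37320 N.

-37.3 kN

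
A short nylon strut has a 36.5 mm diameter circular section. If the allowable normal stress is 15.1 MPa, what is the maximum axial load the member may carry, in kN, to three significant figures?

15.8 kN

A = 1046 mm².
P_max = σ_allow · A = 15.1 · 1046 = 15800 N = 15.8 kN.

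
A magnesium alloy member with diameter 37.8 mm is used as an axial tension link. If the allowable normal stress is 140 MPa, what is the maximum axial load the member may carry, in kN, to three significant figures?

157 kN

A = 1122 mm².
P_max = σ_allow · A = 140 · 1122 = 157100 N = 157.1 kN.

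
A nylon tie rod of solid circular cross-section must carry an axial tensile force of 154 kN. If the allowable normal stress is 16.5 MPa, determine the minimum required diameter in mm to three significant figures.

109 mm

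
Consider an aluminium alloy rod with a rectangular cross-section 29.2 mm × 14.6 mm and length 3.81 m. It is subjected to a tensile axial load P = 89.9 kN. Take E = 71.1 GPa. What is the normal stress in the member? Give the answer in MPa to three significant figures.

211 MPa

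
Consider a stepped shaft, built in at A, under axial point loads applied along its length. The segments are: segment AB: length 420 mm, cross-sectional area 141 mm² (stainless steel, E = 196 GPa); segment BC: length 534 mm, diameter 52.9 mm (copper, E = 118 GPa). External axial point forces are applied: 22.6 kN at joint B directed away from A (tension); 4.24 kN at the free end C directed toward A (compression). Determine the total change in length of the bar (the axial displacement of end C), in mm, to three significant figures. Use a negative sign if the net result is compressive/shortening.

Internal axial forces (sectioning from the free end, tension +): N_BC = -4.24 kN, N_AB = 18.36 kN.
A_BC = 2198 mm².
δ_AB = 18360·420/(141·196000) = 0.279 mm
δ_BC = -4240·534/(2198·118000) = -0.00873 mm
δ = Σδ_i = 0.2703 mm.

0.270 mm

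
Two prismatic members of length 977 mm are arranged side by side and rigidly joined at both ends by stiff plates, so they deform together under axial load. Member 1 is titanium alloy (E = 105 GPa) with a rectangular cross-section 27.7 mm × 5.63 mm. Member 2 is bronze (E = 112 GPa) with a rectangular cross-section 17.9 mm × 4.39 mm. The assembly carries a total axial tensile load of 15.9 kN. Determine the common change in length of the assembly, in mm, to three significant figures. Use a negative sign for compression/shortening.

A_1 = 156 mm².
A_2 = 78.58 mm².
Equal strain + equilibrium ⇒ each member carries load in proportion to AE: A₁E₁ = 16370000 N, A₂E₂ = 8801000 N, ΣAE = 25180000 N.
δ = PL/ΣAE = 15900·977/25180000 = 0.617 mm.

0.617 mm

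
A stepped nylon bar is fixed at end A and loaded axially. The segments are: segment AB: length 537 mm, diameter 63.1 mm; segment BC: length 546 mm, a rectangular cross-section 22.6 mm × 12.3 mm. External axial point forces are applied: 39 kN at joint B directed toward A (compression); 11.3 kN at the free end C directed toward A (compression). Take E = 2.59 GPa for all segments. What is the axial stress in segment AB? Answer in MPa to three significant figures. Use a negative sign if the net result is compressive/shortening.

Internal axial forces (sectioning from the free end, tension +): N_BC = -11.3 kN, N_AB = -50.3 kN.
A_AB = 3127 mm².
σ_AB = N_AB/A_AB = -50300/3127 = -16.08 MPa.

-16.1 MPa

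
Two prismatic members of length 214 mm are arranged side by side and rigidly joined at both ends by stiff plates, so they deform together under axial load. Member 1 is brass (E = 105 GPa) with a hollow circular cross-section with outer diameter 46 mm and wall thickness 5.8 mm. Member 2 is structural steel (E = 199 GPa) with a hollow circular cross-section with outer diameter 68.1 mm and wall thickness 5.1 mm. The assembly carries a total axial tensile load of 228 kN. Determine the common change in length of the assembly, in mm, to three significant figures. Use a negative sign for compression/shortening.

0.176 mm

A_1 = 732.5 mm².
A_2 = 1009 mm².
Equal strain + equilibrium ⇒ each member carries load in proportion to AE: A₁E₁ = 76910000 N, A₂E₂ = 200900000 N, ΣAE = 277800000 N.
δ = PL/ΣAE = 228000·214/277800000 = 0.1756 mm.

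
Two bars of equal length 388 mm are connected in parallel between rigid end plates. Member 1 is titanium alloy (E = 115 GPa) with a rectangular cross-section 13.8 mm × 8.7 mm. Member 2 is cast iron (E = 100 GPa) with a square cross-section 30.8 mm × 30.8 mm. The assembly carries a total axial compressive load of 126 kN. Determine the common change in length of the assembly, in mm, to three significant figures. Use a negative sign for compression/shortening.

-0.450 mm

A_1 = 120.1 mm².
A_2 = 948.6 mm².
Equal strain + equilibrium ⇒ each member carries load in proportion to AE: A₁E₁ = 13810000 N, A₂E₂ = 94860000 N, ΣAE = 108700000 N.
δ = PL/ΣAE = -126000·388/108700000 = -0.4499 mm.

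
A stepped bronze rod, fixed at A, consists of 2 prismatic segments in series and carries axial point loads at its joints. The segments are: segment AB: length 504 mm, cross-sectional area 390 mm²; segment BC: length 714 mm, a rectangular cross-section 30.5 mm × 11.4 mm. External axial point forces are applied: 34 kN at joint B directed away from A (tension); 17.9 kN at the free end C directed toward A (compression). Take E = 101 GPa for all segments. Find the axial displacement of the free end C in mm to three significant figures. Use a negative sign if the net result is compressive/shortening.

-0.158 mm

Internal axial forces (sectioning from the free end, tension +): N_BC = -17.9 kN, N_AB = 16.1 kN.
A_BC = 347.7 mm².
δ_AB = 16100·504/(390·101000) = 0.206 mm
δ_BC = -17900·714/(347.7·101000) = -0.3639 mm
δ = Σδ_i = -0.1579 mm.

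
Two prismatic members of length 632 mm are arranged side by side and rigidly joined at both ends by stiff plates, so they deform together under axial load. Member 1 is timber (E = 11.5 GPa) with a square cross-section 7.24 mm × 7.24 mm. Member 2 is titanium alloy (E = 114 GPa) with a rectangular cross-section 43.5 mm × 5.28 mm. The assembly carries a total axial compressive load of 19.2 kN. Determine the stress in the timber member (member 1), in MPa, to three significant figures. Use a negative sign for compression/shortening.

A_1 = 52.42 mm².
A_2 = 229.7 mm².
Equal strain + equilibrium ⇒ each member carries load in proportion to AE: A₁E₁ = 602800 N, A₂E₂ = 26180000 N, ΣAE = 26790000 N.
σ₁ = P·E₁/ΣAE = -19200·11500/26790000 = -8.243 MPa.

-8.24 MPa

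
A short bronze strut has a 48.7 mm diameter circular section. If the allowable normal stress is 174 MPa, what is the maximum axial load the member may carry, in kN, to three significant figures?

A = 1863 mm².
P_max = σ_allow · A = 174 · 1863 = 324100 N = 324.1 kN.

324 kN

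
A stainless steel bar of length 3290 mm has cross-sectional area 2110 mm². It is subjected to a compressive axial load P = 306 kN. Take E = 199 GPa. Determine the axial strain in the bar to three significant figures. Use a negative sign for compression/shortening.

-7.29e-04

σ = N/A = -145 MPa; ε = σ/E = -145/199000 = -7.288e-04.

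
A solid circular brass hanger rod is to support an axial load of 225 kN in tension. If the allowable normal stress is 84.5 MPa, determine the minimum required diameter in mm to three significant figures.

58.2 mm

Required area A ≥ P/σ_allow = 225000/84.5 = 2663 mm².
For a solid circular section, d ≥ √(4A/π) = 58.23 mm.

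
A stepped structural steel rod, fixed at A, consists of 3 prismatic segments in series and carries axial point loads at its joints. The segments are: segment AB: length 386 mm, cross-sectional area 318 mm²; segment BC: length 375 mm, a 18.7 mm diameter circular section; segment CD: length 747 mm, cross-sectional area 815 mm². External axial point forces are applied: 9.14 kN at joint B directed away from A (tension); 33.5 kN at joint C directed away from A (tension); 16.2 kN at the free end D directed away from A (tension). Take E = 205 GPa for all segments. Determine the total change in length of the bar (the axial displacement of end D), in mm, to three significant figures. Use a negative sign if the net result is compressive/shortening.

Internal axial forces (sectioning from the free end, tension +): N_CD = 16.2 kN, N_BC = 49.7 kN, N_AB = 58.84 kN.
A_BC = 274.6 mm².
δ_AB = 58840·386/(318·205000) = 0.3484 mm
δ_BC = 49700·375/(274.6·205000) = 0.331 mm
δ_CD = 16200·747/(815·205000) = 0.07243 mm
δ = Σδ_i = 0.7519 mm.

0.752 mm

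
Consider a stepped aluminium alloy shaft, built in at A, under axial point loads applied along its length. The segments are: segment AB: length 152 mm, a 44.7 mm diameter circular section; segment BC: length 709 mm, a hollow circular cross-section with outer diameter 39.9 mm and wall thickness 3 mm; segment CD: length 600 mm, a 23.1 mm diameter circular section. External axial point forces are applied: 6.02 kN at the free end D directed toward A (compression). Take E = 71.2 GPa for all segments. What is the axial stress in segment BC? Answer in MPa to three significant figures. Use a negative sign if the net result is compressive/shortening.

Internal axial forces (sectioning from the free end, tension +): N_CD = -6.02 kN, N_BC = -6.02 kN, N_AB = -6.02 kN.
A_BC = 347.8 mm².
σ_BC = N_BC/A_BC = -6020/347.8 = -17.31 MPa.

-17.3 MPa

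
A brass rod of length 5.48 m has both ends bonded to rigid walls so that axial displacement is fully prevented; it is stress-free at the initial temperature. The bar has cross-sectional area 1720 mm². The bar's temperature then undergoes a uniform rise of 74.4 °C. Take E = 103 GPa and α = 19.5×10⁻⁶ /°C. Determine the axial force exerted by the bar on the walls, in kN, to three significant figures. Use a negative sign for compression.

Free thermal expansion αLΔT = 19.5e-6 · 5480 · 74.4 = 7.95 mm.
The walls impose strain ε = −(7.95)/5480 = -1.4508e-03; σ = Eε = 103000 · -1.4508e-03 = -149.4 MPa.
Wall reaction R = σ·A = -149.4·1720 = -257000 N = -257 kN.

-257 kN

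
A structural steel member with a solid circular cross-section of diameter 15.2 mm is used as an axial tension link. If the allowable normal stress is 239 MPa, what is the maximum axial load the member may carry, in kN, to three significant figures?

43.4 kN

A = 181.5 mm².
P_max = σ_allow · A = 239 · 181.5 = 43370 N = 43.37 kN.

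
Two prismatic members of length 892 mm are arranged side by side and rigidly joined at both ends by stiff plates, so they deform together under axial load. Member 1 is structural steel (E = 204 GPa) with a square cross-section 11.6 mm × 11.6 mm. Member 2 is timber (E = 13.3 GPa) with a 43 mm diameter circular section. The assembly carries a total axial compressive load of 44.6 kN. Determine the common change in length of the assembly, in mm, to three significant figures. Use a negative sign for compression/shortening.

-0.851 mm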